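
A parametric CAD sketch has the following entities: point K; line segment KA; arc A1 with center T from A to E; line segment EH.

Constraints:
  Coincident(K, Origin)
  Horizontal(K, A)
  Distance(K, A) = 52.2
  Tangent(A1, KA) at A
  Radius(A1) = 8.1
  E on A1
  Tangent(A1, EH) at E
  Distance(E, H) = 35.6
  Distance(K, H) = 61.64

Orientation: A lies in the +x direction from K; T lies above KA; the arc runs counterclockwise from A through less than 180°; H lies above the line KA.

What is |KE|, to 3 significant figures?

60.6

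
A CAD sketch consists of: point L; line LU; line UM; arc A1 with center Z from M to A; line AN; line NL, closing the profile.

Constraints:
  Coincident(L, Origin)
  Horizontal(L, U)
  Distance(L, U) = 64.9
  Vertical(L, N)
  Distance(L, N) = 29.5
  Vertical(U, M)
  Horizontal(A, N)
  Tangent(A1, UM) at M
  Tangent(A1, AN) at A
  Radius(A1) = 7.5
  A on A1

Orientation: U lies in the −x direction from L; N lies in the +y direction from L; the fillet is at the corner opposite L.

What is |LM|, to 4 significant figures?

68.53

L is at the origin; L and U share the same y with |LU| = 64.9 and U on the −x side, so U = (-64.90, 0.000). L and N share the same x with |LN| = 29.5 and N on the +y side, so N = (0.000, 29.50). The virtual corner opposite L is at (-64.90, 29.50). A1 meets UM tangentially, so ZM is at right angles to UM and tangency of A1 to AN means the radius ZA is perpendicular to AN, with radius 7.5, so the center Z sits 7.5 in from both sides at Z = (-57.40, 22.00). That places the tangent points at M = (-64.90, 22.00) on UM and A = (-57.40, 29.50) on AN. Then |LM| = |M − L| = 68.53.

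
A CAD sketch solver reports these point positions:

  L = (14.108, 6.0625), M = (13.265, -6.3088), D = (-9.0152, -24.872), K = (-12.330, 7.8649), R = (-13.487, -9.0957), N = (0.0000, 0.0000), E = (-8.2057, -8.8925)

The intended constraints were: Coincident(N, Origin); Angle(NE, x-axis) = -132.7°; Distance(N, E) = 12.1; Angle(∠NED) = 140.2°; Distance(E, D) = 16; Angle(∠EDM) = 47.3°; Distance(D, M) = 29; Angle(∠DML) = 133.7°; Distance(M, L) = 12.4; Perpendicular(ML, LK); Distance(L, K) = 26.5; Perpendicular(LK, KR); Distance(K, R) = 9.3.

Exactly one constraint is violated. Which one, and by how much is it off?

Distance(K, R) = 9.3 — off by 7.70.

N = (0.00, 0.00) ✓; NE at -132.7° ✓; |NE| = 12.10 ✓; ∠NED = 140.2° ✓; |ED| = 16.00 ✓; ∠EDM = 47.30° ✓; |DM| = 29.00 ✓; ∠DML = 133.7° ✓; |ML| = 12.40 ✓; ∠(ML, LK) = 90.00° ✓; |LK| = 26.50 ✓; ∠(LK, KR) = 90.00° ✓; |KR| = 17.00 ✗.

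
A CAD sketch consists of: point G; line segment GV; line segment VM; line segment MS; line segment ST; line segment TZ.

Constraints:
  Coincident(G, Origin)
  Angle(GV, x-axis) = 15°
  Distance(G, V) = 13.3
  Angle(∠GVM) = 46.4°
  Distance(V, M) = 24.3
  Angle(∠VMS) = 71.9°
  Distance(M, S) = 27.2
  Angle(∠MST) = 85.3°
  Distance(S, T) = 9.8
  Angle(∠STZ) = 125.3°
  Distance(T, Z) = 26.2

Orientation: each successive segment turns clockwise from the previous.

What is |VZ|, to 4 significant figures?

3.704

∠MST = 85.3° gives ST at 38.60° from the x-axis; with |ST| = 9.8, T = (-9.781, 8.017). ∠STZ = 125.3° gives TZ at -16.10° from the x-axis; with |TZ| = 26.2, Z = (15.39, 0.7511). Then |VZ| = |Z − V| = 3.704.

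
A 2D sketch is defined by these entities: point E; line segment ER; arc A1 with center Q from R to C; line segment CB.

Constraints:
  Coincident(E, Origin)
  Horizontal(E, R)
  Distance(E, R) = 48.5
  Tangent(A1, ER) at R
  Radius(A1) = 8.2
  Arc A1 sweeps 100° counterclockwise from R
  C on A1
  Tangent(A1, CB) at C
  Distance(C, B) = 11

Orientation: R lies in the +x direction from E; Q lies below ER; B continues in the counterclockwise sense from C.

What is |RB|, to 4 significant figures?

21.37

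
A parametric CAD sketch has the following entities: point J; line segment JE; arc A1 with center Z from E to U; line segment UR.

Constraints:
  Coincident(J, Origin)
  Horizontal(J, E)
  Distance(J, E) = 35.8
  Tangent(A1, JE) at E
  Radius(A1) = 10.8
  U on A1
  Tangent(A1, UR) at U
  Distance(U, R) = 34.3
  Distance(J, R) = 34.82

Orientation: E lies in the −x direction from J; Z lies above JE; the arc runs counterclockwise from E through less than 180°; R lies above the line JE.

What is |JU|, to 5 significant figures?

27.167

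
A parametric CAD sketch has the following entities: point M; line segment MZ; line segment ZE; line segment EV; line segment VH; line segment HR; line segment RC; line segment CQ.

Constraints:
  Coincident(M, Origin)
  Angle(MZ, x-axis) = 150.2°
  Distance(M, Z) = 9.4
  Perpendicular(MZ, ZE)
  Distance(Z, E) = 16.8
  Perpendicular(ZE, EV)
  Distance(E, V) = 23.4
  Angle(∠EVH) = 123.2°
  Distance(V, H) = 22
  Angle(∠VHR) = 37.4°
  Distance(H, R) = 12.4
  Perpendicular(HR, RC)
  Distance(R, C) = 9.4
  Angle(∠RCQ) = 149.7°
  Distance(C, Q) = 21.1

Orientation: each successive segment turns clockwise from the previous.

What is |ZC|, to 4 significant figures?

29.18

M is at the origin; MZ runs at 150.2° with length 9.4, so Z = (-8.157, 4.672). The perpendicularity gives ZE at right angles to MZ, so ZE runs at 60.20°; with |ZE| = 16.8, E = (0.1922, 19.25). ZE ⟂ EV, so EV runs at -29.80°; with |EV| = 23.4, V = (20.50, 7.621). ∠EVH = 123.2° gives VH at -86.60° from the x-axis; with |VH| = 22.0, H = (21.80, -14.34). ∠VHR = 37.4° gives HR at 130.8° from the x-axis; with |HR| = 12.4, R = (13.70, -4.954). The perpendicularity gives RC at right angles to HR, so RC runs at 40.80°; with |RC| = 9.4, C = (20.82, 1.188). Then |ZC| = |C − Z| = 29.18.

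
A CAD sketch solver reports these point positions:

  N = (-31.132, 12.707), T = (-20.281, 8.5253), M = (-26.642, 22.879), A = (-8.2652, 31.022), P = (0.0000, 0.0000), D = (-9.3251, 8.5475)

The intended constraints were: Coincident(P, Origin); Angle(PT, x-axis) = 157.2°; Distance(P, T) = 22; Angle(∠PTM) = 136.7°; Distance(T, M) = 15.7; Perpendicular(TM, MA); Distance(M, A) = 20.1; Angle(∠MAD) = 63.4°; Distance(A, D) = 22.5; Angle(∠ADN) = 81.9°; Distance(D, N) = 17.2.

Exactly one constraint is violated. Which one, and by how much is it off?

Distance(D, N) = 17.2 — off by 5.00.

P = (0.00, 0.00) ✓; PT at 157.2° ✓; |PT| = 22.00 ✓; ∠PTM = 136.7° ✓; |TM| = 15.70 ✓; ∠(TM, MA) = 90.00° ✓; |MA| = 20.10 ✓; ∠MAD = 63.40° ✓; |AD| = 22.50 ✓; ∠ADN = 81.90° ✓; |DN| = 22.20 ✗.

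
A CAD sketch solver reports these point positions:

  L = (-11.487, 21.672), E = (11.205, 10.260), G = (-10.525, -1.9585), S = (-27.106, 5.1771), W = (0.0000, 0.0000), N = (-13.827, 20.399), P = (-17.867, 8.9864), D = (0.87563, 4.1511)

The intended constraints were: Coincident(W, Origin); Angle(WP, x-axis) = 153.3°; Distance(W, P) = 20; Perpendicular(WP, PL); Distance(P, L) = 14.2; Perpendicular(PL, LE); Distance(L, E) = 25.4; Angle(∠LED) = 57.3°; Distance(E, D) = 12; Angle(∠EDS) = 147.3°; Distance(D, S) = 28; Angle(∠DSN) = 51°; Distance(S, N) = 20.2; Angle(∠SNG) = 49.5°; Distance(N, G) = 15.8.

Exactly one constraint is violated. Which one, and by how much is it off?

Distance(N, G) = 15.8 — off by 6.80.

W = (0.00, 0.00) ✓; WP at 153.3° ✓; |WP| = 20.00 ✓; ∠(WP, PL) = 90.00° ✓; |PL| = 14.20 ✓; ∠(PL, LE) = 90.00° ✓; |LE| = 25.40 ✓; ∠LED = 57.30° ✓; |ED| = 12.00 ✓; ∠EDS = 147.3° ✓; |DS| = 28.00 ✓; ∠DSN = 51.00° ✓; |SN| = 20.20 ✓; ∠SNG = 49.50° ✓; |NG| = 22.60 ✗.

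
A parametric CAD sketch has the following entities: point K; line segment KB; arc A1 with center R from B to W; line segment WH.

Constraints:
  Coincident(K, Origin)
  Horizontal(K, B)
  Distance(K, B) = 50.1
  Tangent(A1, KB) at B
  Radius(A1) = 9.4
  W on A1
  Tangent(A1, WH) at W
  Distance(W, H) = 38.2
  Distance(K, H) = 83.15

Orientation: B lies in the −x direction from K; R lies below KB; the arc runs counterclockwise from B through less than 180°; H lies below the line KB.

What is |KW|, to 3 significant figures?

59.3

Checks: K.y = 0.00, B.y = 0.00 ✓; |RW| = 9.400 ✓; ∠(RW, WH) = 90.00° ✓; |WH| = 38.20 ✓; |KH| = 83.15 ✓.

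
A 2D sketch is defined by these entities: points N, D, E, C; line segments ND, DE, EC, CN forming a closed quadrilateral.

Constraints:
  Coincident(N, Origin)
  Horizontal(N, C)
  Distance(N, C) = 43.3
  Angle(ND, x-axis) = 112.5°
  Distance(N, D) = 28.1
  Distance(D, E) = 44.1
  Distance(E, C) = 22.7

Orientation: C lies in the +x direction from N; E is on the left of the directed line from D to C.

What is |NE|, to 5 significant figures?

38.674

Checks: |DE| = 44.10 ✓; |EC| = 22.70 ✓.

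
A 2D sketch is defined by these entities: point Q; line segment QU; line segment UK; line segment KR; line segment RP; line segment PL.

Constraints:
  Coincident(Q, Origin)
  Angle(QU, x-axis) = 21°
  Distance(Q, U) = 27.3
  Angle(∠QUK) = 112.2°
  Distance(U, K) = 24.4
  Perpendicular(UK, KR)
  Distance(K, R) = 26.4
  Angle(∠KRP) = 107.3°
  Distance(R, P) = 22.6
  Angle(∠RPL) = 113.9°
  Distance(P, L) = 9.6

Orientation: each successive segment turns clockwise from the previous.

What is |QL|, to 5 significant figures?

6.8423

Q is at the origin; QU runs at 21.0° with length 27.3, so U = (25.487, 9.7834). ∠QUK = 112.2° gives UK at -46.800° from the x-axis; with |UK| = 24.4, K = (42.190, -8.0034). The perpendicularity gives KR at right angles to UK, so KR runs at -136.80°; with |KR| = 26.4, R = (22.945, -26.075). ∠KRP = 107.3° gives RP at 150.50° from the x-axis; with |RP| = 22.6, P = (3.2749, -14.947). ∠RPL = 113.9° gives PL at 84.400° from the x-axis; with |PL| = 9.6, L = (4.2117, -5.3925). Then |QL| = |L − Q| = 6.8423.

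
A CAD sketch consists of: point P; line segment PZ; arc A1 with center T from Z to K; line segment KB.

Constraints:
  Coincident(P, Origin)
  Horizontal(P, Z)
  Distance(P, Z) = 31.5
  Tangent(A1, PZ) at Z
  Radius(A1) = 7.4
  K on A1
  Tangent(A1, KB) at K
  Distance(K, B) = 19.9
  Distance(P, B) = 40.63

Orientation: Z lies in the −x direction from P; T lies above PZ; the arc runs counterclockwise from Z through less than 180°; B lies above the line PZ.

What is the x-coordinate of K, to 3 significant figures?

-24.3

Checks: |TK| = 7.400 ✓; ∠(TK, KB) = 90.00° ✓; |KB| = 19.90 ✓; |PB| = 40.63 ✓.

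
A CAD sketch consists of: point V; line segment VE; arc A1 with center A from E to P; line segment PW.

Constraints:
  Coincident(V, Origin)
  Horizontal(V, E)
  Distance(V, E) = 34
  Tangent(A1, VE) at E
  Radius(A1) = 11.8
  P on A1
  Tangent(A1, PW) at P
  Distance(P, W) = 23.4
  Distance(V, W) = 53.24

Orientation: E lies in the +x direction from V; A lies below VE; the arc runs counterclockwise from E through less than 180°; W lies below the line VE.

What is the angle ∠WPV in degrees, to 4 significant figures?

161.8°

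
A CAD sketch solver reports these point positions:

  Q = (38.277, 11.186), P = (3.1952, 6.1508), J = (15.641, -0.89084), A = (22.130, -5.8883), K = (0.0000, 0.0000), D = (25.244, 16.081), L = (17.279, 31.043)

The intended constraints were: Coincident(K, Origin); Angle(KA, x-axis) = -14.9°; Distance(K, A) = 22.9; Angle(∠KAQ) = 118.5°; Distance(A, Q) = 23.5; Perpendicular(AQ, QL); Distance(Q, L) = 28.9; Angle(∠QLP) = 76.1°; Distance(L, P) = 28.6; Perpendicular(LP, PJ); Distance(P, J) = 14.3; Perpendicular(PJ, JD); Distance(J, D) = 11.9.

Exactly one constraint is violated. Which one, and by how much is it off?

Distance(J, D) = 11.9 — off by 7.60.

K = (0.00, 0.00) ✓; KA at -14.90° ✓; |KA| = 22.90 ✓; ∠KAQ = 118.5° ✓; |AQ| = 23.50 ✓; ∠(AQ, QL) = 90.00° ✓; |QL| = 28.90 ✓; ∠QLP = 76.10° ✓; |LP| = 28.60 ✓; ∠(LP, PJ) = 90.00° ✓; |PJ| = 14.30 ✓; ∠(PJ, JD) = 90.00° ✓; |JD| = 19.50 ✗.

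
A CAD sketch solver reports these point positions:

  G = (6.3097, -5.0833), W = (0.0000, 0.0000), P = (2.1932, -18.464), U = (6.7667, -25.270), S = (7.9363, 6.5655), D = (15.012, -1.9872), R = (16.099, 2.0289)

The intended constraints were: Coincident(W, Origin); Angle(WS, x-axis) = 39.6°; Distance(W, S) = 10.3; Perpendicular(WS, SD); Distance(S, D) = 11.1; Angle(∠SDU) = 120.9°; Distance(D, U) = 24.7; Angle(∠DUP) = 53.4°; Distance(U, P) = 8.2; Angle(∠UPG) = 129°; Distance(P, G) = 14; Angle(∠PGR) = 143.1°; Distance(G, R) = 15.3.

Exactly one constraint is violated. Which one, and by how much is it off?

Distance(G, R) = 15.3 — off by 3.20.

W = (0.00, 0.00) ✓; WS at 39.60° ✓; |WS| = 10.30 ✓; ∠(WS, SD) = 90.00° ✓; |SD| = 11.10 ✓; ∠SDU = 120.9° ✓; |DU| = 24.70 ✓; ∠DUP = 53.40° ✓; |UP| = 8.200 ✓; ∠UPG = 129.0° ✓; |PG| = 14.00 ✓; ∠PGR = 143.1° ✓; |GR| = 12.10 ✗.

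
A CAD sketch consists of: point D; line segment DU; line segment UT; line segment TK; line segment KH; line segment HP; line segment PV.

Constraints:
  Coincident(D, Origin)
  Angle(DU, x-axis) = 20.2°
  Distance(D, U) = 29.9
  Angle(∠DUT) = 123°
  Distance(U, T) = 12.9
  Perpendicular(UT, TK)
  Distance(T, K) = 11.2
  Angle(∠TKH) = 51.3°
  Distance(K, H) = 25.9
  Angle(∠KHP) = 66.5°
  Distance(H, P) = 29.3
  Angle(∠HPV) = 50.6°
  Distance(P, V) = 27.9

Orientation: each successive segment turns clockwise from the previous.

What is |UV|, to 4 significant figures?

15.62

∠KHP = 66.5° gives HP at -9.000° from the x-axis; with |HP| = 29.3, P = (54.14, 14.12). ∠HPV = 50.6° gives PV at -138.4° from the x-axis; with |PV| = 27.9, V = (33.27, -4.403). Then |UV| = |V − U| = 15.62.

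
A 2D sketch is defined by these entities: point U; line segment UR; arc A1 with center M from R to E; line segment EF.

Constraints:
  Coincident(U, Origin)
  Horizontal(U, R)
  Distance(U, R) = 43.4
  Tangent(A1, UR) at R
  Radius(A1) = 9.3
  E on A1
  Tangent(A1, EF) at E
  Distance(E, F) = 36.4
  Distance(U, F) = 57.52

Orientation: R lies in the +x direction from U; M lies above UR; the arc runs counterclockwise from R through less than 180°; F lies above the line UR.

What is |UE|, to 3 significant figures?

53.4

U is at the origin; UR is horizontal with |UR| = 43.4 and R on the +x side, so R = (43.4, 0.00). Since A1 is tangent to UR there, MR ⟂ UR, so M = R + (0, 9.3) = (43.4, 9.30). Since ME ⟂ EF (tangency), |MF| = √(9.3² + 36.4²) = 37.6 regardless of where E sits on A1. So F lies on both circle(U, 57.52) and circle(M, 37.6); the above-UR intersection is F = (34.7, 45.9). E is the foot of the tangent from F: E = (51.6, 13.6).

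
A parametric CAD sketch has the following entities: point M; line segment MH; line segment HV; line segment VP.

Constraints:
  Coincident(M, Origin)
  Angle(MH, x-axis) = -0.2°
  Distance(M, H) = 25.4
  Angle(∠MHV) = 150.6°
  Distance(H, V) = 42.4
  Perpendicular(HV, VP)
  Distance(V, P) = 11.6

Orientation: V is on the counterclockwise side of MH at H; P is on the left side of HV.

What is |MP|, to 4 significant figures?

64.53

∠MHV = 150.6°, so HV runs at -0.2° + (180° − 150.6°) = 29.20° from the x-axis; with |HV| = 42.4, V = H + 42.4·(cos 29.20°, sin 29.20°) = (62.41, 20.60). HV ⟂ VP; with |VP| = 11.6 on the left of HV, P = V + 11.6·(-0.4879, 0.8729) = (56.75, 30.72). Then |MP| = |P − M| = 64.53.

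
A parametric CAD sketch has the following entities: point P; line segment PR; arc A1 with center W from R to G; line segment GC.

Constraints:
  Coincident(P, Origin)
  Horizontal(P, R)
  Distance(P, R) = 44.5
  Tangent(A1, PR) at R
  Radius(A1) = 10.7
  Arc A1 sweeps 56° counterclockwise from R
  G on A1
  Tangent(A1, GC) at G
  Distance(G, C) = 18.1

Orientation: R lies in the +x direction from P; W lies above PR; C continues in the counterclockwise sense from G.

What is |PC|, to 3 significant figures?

66.5

P is at the origin; PR is horizontal with |PR| = 44.5 and R on the +x side, so R = (44.5, 0.00). A1 meets PR tangentially, so WR is at right angles to PR, so W = R + (0, 10.7) = (44.5, 10.7). On A1, R sits at bearing -90° from W; a 56° counterclockwise sweep puts G at bearing -34°, so G = W + 10.7·(cos -34°, sin -34°) = (53.4, 4.72). Tangency of A1 to GC means the radius WG is perpendicular to GC, so GC runs along (−sin -34°, cos -34°); with |GC| = 18.1, C = (63.5, 19.7). Then |PC| = |C − P| = 66.5.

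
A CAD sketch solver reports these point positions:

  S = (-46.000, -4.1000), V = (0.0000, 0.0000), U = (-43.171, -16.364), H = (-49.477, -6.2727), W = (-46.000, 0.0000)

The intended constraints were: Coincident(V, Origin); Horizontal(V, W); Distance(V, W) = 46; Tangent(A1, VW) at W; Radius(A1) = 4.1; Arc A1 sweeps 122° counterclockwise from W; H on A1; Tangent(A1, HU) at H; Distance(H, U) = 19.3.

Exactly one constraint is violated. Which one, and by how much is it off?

Distance(H, U) = 19.3 — off by 7.40.

V = (0.00, 0.00) ✓; V.y = 0.00, W.y = 0.00 ✓; |VW| = 46.00 ✓; ∠(SW, WV) = 90.00° ✓; |SW| = 4.100 ✓; bearing(S→H) − bearing(S→W) = 122.0° ✓; |SH| = 4.100 ✓; ∠(SH, HU) = 90.00° ✓; |HU| = 11.90 ✗.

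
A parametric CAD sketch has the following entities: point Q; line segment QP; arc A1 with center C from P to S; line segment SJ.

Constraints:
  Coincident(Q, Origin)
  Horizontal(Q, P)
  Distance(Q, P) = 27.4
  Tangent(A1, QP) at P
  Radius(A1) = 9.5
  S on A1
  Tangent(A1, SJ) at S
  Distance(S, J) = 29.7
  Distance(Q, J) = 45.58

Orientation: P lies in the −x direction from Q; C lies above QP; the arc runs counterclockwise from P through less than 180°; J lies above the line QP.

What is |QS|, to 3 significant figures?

20.9

Checks: |CS| = 9.500 ✓; ∠(CS, SJ) = 90.00° ✓; |SJ| = 29.70 ✓; |QJ| = 45.58 ✓.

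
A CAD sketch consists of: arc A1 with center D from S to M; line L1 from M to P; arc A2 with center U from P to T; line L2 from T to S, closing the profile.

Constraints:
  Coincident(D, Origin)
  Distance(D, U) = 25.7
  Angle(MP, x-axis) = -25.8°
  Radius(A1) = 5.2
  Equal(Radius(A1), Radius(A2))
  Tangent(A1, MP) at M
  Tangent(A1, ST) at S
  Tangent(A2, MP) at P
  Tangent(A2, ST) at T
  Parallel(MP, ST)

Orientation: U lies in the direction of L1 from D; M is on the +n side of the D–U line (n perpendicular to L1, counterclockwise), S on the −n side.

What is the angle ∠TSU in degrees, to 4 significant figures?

11.44°

The slot axis is L1's direction at -25.8°, so u = (cos -25.8°, sin -25.8°) = (0.9003, -0.4352) and n = (−sin -25.8°, cos -25.8°) = (0.4352, 0.9003). D is at the origin and U lies 25.7 along u from D, so U = 25.7·u = (23.14, -11.19). Tangency of A1 to both parallel lines with radius 5.2 puts M and S at D ± 5.2·n: M = (2.263, 4.682), S = (-2.263, -4.682). Equal radii place P and T the same way about U: P = U + 5.2·n = (25.40, -6.504), T = U − 5.2·n = (20.87, -15.87). Then cos ∠TSU = ST·SU / (|ST||SU|), giving 11.44°.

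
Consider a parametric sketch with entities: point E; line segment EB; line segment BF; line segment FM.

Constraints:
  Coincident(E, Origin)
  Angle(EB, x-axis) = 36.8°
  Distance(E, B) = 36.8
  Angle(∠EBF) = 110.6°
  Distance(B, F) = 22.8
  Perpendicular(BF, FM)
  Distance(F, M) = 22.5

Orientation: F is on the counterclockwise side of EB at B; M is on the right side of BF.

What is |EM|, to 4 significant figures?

67.24

E is at the origin; EB runs at 36.8° with length 36.8, so B = 36.8·(cos 36.8°, sin 36.8°) = (29.47, 22.04). ∠EBF = 110.6°, so BF runs at 36.8° + (180° − 110.6°) = 106.2° from the x-axis; with |BF| = 22.8, F = B + 22.8·(cos 106.2°, sin 106.2°) = (23.11, 43.94). The perpendicularity gives FM at right angles to BF; with |FM| = 22.5 on the right of BF, M = F + 22.5·(0.9603, 0.2790) = (44.71, 50.22). Then |EM| = |M − E| = 67.24.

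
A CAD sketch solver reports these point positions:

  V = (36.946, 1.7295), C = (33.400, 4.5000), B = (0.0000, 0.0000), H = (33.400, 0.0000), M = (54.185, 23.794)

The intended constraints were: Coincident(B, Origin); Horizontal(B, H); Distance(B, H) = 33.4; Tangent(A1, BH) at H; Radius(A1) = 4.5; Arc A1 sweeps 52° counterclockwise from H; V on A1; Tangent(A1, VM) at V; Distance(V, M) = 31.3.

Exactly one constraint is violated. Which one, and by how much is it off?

Distance(V, M) = 31.3 — off by 3.30.

B = (0.00, 0.00) ✓; B.y = 0.00, H.y = 0.00 ✓; |BH| = 33.40 ✓; ∠(CH, HB) = 90.00° ✓; |CH| = 4.500 ✓; bearing(C→V) − bearing(C→H) = 52.00° ✓; |CV| = 4.500 ✓; ∠(CV, VM) = 90.00° ✓; |VM| = 28.00 ✗.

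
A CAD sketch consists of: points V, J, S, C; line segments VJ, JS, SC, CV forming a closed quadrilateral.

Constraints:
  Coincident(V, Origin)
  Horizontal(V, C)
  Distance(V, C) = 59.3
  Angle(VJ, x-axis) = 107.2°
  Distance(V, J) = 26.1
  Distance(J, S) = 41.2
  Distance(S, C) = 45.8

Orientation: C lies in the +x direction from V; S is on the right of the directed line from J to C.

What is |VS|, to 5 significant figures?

17.502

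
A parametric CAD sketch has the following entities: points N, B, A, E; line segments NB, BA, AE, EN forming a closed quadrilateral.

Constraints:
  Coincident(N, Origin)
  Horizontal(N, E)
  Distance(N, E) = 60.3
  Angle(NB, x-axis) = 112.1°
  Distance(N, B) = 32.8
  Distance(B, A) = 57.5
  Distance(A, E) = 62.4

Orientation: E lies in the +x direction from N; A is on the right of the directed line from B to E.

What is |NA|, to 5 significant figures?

25.186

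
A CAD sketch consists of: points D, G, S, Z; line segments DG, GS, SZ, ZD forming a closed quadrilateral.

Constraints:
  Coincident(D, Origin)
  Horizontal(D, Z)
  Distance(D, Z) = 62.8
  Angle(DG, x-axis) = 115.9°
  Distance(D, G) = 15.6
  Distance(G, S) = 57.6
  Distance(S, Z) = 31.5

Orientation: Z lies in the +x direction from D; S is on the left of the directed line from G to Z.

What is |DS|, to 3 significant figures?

56.6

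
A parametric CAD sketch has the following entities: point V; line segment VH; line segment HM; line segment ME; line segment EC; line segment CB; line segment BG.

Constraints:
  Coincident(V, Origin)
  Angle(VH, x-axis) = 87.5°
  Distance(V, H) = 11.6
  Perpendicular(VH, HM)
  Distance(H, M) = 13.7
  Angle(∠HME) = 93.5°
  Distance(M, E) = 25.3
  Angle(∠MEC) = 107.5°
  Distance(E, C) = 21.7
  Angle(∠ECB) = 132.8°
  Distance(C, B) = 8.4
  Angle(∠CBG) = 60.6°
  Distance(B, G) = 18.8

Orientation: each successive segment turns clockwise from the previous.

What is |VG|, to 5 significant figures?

7.6921

∠ECB = 132.8° gives CB at 151.30° from the x-axis; with |CB| = 8.4, B = (-13.312, -17.156). ∠CBG = 60.6° gives BG at 31.900° from the x-axis; with |BG| = 18.8, G = (2.6485, -7.2218). Then |VG| = |G − V| = 7.6921.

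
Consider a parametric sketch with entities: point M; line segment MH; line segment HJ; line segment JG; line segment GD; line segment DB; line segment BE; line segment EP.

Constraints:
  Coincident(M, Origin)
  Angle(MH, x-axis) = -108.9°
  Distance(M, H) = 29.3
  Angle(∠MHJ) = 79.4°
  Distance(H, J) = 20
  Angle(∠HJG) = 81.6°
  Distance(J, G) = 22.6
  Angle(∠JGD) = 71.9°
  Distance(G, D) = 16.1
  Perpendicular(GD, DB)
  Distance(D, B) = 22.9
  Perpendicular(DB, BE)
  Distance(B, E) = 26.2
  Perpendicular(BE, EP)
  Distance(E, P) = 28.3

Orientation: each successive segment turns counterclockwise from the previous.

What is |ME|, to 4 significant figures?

37.91

M is at the origin; MH runs at -108.9° with length 29.3, so H = (-9.491, -27.72). ∠MHJ = 79.4° gives HJ at -8.300° from the x-axis; with |HJ| = 20.0, J = (10.30, -30.61). ∠HJG = 81.6° gives JG at 90.10° from the x-axis; with |JG| = 22.6, G = (10.26, -8.007). ∠JGD = 71.9° gives GD at -161.8° from the x-axis; with |GD| = 16.1, D = (-5.034, -13.04). The perpendicularity gives DB at right angles to GD, so DB runs at -71.80°; with |DB| = 22.9, B = (2.118, -34.79). The perpendicularity gives BE at right angles to DB, so BE runs at 18.20°; with |BE| = 26.2, E = (27.01, -26.61). Then |ME| = |E − M| = 37.91.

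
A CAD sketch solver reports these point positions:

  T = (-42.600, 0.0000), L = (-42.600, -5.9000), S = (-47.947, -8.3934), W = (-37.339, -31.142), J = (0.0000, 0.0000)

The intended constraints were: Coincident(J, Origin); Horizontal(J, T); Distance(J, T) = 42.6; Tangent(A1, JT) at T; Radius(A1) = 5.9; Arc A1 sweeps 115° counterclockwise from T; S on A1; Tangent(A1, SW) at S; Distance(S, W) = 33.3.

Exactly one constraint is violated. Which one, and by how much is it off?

Distance(S, W) = 33.3 — off by 8.20.

J = (0.00, 0.00) ✓; J.y = 0.00, T.y = 0.00 ✓; |JT| = 42.60 ✓; ∠(LT, TJ) = 90.00° ✓; |LT| = 5.900 ✓; bearing(L→S) − bearing(L→T) = 115.0° ✓; |LS| = 5.900 ✓; ∠(LS, SW) = 90.00° ✓; |SW| = 25.10 ✗.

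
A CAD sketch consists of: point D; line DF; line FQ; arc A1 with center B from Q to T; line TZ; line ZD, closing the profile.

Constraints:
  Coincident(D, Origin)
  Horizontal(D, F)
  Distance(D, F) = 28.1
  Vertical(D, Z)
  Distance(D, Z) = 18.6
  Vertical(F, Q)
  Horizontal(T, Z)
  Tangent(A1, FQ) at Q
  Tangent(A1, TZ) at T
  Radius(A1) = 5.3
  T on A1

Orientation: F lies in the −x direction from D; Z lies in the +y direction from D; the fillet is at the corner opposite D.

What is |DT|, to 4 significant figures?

29.42

D is at the origin; DF is horizontal with |DF| = 28.1 and F on the −x side, so F = (-28.10, 0.000). D and Z share the same x with |DZ| = 18.6 and Z on the +y side, so Z = (0.000, 18.60). The virtual corner opposite D is at (-28.10, 18.60). The tangent condition forces BQ to be normal to FQ and since A1 is tangent to TZ there, BT ⟂ TZ, with radius 5.3, so the center B sits 5.3 in from both sides at B = (-22.80, 13.30). That places the tangent points at Q = (-28.10, 13.30) on FQ and T = (-22.80, 18.60) on TZ. Then |DT| = |T − D| = 29.42.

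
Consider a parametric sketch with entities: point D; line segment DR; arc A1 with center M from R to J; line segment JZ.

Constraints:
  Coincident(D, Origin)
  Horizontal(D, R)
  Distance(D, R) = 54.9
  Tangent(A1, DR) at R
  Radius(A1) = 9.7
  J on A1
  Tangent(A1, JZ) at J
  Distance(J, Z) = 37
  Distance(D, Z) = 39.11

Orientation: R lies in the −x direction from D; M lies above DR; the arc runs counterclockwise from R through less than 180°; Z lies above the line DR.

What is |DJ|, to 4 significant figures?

47.68

Checks: |MJ| = 9.700 ✓; ∠(MJ, JZ) = 90.00° ✓; |JZ| = 37.00 ✓; |DZ| = 39.11 ✓.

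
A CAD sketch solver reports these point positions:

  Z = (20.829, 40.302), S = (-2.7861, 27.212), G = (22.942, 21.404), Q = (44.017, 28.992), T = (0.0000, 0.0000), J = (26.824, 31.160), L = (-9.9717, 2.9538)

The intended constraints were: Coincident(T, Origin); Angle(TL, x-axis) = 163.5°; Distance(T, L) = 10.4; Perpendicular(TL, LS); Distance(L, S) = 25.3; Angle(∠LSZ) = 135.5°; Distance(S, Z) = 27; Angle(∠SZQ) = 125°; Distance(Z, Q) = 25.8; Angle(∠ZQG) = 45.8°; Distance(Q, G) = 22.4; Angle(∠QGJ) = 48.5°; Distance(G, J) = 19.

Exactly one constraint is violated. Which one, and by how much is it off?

Distance(G, J) = 19 — off by 8.50.

T = (0.00, 0.00) ✓; TL at 163.5° ✓; |TL| = 10.40 ✓; ∠(TL, LS) = 90.00° ✓; |LS| = 25.30 ✓; ∠LSZ = 135.5° ✓; |SZ| = 27.00 ✓; ∠SZQ = 125.0° ✓; |ZQ| = 25.80 ✓; ∠ZQG = 45.80° ✓; |QG| = 22.40 ✓; ∠QGJ = 48.50° ✓; |GJ| = 10.50 ✗.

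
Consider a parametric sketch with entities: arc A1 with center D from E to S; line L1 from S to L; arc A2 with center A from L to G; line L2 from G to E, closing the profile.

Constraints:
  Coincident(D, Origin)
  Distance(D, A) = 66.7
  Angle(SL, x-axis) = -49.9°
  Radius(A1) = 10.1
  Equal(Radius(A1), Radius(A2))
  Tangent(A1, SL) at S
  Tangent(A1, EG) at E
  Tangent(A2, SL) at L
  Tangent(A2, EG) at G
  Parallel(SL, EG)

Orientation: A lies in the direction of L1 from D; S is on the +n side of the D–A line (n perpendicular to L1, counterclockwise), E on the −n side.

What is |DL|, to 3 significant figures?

67.5

Tangency of A1 to both parallel lines with radius 10.1 puts S and E at D ± 10.1·n: S = (7.73, 6.51), E = (-7.73, -6.51). Equal radii place L and G the same way about A: L = A + 10.1·n = (50.7, -44.5), G = A − 10.1·n = (35.2, -57.5). Then |DL| = |L − D| = 67.5.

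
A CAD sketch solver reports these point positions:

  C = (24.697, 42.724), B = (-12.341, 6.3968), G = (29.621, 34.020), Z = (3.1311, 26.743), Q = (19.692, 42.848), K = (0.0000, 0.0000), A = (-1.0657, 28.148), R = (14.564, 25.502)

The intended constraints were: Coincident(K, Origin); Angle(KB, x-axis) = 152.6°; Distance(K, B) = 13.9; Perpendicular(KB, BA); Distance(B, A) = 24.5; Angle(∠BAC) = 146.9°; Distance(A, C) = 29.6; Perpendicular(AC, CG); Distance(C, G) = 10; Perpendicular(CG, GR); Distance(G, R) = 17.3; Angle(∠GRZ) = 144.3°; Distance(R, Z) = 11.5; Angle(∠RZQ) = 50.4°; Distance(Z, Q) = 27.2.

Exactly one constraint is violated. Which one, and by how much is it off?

Distance(Z, Q) = 27.2 — off by 4.10.

K = (0.00, 0.00) ✓; KB at 152.6° ✓; |KB| = 13.90 ✓; ∠(KB, BA) = 90.00° ✓; |BA| = 24.50 ✓; ∠BAC = 146.9° ✓; |AC| = 29.60 ✓; ∠(AC, CG) = 90.00° ✓; |CG| = 10.00 ✓; ∠(CG, GR) = 90.00° ✓; |GR| = 17.30 ✓; ∠GRZ = 144.3° ✓; |RZ| = 11.50 ✓; ∠RZQ = 50.40° ✓; |ZQ| = 23.10 ✗.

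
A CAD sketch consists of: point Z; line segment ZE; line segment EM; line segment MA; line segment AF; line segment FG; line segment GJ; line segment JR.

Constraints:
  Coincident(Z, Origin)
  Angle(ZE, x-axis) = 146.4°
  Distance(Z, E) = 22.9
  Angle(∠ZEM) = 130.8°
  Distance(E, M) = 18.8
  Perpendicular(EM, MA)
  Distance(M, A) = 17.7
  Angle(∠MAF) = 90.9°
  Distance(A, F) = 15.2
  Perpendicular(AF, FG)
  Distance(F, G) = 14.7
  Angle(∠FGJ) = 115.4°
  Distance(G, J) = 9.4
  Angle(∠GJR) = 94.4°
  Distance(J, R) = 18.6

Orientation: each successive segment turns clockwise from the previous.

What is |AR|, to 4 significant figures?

3.625

Z is at the origin; ZE runs at 146.4° with length 22.9, so E = (-19.07, 12.67). ∠ZEM = 130.8° gives EM at 97.20° from the x-axis; with |EM| = 18.8, M = (-21.43, 31.32). EM is perpendicular to MA, so MA runs at 7.200°; with |MA| = 17.7, A = (-3.870, 33.54). ∠MAF = 90.9° gives AF at -81.90° from the x-axis; with |AF| = 15.2, F = (-1.728, 18.49). The perpendicularity gives FG at right angles to AF, so FG runs at -171.9°; with |FG| = 14.7, G = (-16.28, 16.42). ∠FGJ = 115.4° gives GJ at 123.5° from the x-axis; with |GJ| = 9.4, J = (-21.47, 24.26). ∠GJR = 94.4° gives JR at 37.90° from the x-axis; with |JR| = 18.6, R = (-6.793, 35.69). Then |AR| = |R − A| = 3.625.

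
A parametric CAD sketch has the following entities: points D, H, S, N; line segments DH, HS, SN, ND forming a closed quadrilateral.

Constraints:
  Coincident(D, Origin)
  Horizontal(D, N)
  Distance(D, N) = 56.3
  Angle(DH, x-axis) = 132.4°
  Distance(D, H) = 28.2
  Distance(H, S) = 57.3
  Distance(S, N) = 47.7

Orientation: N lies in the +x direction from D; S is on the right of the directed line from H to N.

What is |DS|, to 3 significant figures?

29.3

Checks: |HS| = 57.30 ✓; |SN| = 47.70 ✓.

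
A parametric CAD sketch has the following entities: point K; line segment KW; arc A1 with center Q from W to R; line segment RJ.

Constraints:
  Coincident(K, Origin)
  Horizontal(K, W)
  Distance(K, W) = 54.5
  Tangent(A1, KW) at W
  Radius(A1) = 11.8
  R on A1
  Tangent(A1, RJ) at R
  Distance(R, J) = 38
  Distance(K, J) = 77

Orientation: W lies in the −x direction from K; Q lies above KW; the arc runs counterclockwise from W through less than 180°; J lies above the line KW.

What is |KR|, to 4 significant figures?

46.37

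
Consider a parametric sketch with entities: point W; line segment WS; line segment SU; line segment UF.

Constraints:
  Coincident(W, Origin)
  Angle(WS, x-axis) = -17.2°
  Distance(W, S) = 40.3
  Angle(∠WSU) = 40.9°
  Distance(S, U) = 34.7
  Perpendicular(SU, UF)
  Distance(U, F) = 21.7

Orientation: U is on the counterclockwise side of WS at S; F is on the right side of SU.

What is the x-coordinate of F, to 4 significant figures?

38.58

∠WSU = 40.9°, so SU runs at -17.2° + (180° − 40.9°) = 121.9° from the x-axis; with |SU| = 34.7, U = S + 34.7·(cos 121.9°, sin 121.9°) = (20.16, 17.54). The perpendicularity gives UF at right angles to SU; with |UF| = 21.7 on the right of SU, F = U + 21.7·(0.8490, 0.5284) = (38.58, 29.01). So F.x = 38.58.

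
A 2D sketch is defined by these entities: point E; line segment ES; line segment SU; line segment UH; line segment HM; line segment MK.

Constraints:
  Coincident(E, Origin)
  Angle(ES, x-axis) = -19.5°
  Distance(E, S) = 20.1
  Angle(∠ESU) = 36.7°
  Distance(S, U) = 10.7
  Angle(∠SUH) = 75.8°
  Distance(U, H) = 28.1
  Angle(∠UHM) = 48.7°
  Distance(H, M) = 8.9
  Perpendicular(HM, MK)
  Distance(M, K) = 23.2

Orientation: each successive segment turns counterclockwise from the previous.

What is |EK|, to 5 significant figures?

5.5367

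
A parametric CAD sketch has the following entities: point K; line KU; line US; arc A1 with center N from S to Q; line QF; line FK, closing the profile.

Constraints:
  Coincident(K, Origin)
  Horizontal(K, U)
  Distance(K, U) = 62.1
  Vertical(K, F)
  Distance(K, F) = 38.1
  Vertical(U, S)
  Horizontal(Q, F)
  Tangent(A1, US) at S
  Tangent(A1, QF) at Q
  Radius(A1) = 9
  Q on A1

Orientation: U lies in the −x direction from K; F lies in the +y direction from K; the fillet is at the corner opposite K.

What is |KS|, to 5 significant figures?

68.580

The virtual corner opposite K is at (-62.100, 38.100). A1 meets US tangentially, so NS is at right angles to US and the tangent condition forces NQ to be normal to QF, with radius 9.0, so the center N sits 9.0 in from both sides at N = (-53.100, 29.100). That places the tangent points at S = (-62.100, 29.100) on US and Q = (-53.100, 38.100) on QF. Then |KS| = |S − K| = 68.580.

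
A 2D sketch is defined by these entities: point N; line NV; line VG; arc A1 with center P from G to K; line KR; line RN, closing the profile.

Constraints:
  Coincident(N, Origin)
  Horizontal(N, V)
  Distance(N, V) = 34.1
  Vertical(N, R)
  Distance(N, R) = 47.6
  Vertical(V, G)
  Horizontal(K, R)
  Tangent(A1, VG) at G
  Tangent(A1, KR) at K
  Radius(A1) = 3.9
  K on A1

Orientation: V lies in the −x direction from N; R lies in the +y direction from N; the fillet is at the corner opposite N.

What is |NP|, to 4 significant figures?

53.12

NR is vertical with |NR| = 47.6 and R on the +y side, so R = (0.000, 47.60). The virtual corner opposite N is at (-34.10, 47.60). The tangent condition forces PG to be normal to VG and A1 meets KR tangentially, so PK is at right angles to KR, with radius 3.9, so the center P sits 3.9 in from both sides at P = (-30.20, 43.70). Then |NP| = |P − N| = 53.12.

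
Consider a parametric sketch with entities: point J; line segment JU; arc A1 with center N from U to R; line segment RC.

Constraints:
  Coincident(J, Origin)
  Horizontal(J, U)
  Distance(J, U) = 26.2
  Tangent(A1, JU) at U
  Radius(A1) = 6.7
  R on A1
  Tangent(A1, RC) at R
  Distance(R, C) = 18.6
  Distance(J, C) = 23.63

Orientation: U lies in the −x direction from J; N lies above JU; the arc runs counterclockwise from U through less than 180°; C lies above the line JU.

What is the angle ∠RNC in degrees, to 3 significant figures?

70.2°

Checks: J = (0.00, 0.00) ✓; |NU| = 6.700 ✓; |NR| = 6.700 ✓; ∠(NR, RC) = 90.00° ✓; |RC| = 18.60 ✓; |JC| = 23.63 ✓.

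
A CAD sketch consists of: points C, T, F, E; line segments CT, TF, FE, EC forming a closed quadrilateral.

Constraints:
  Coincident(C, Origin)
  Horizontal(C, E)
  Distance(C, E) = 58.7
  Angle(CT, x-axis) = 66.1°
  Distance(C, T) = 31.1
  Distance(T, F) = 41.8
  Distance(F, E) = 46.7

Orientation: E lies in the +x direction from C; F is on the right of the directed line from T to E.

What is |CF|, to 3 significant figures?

19.3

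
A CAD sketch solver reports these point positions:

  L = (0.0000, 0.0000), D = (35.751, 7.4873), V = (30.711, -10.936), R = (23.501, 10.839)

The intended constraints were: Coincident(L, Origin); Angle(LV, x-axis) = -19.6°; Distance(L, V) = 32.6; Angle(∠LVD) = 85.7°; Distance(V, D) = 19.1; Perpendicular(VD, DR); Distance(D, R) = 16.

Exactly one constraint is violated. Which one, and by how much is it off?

Distance(D, R) = 16 — off by 3.30.

L = (0.00, 0.00) ✓; LV at -19.60° ✓; |LV| = 32.60 ✓; ∠LVD = 85.70° ✓; |VD| = 19.10 ✓; ∠(VD, DR) = 90.00° ✓; |DR| = 12.70 ✗.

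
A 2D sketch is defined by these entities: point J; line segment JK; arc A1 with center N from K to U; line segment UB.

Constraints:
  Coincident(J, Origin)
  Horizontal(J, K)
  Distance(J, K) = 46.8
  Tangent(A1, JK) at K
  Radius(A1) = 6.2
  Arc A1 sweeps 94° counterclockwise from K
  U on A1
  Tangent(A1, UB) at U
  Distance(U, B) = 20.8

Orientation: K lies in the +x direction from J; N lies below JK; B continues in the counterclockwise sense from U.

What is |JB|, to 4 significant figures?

50.19

J is at the origin; J and K share the same y with |JK| = 46.8 and K on the +x side, so K = (46.80, 0.000). A1 meets JK tangentially, so NK is at right angles to JK, so N = K + (0, -6.2) = (46.80, -6.200). On A1, K sits at bearing 90° from N; a 94° counterclockwise sweep puts U at bearing 184°, so U = N + 6.2·(cos 184°, sin 184°) = (40.62, -6.632). Since A1 is tangent to UB there, NU ⟂ UB, so UB runs along (−sin 184°, cos 184°); with |UB| = 20.8, B = (42.07, -27.38). Then |JB| = |B − J| = 50.19.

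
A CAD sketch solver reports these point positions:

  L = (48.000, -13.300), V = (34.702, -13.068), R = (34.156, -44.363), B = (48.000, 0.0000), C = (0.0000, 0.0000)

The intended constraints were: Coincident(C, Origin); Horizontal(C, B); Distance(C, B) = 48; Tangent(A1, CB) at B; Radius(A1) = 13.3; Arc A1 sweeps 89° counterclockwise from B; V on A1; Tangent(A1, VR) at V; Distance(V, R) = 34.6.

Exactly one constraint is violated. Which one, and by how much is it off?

Distance(V, R) = 34.6 — off by 3.30.

C = (0.00, 0.00) ✓; C.y = 0.00, B.y = 0.00 ✓; |CB| = 48.00 ✓; ∠(LB, BC) = 90.00° ✓; |LB| = 13.30 ✓; bearing(L→V) − bearing(L→B) = 89.00° ✓; |LV| = 13.30 ✓; ∠(LV, VR) = 90.00° ✓; |VR| = 31.30 ✗.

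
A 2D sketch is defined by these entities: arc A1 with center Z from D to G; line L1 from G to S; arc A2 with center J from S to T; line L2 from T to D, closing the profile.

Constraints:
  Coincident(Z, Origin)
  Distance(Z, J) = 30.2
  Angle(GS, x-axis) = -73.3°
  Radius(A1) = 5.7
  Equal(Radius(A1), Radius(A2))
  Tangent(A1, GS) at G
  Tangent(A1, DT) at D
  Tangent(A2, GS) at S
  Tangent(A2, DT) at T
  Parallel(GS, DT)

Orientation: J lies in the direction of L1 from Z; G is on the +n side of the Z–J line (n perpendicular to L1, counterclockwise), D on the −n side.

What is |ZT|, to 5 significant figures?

30.733

The slot axis is L1's direction at -73.3°, so u = (cos -73.3°, sin -73.3°) = (0.28736, -0.95782) and n = (−sin -73.3°, cos -73.3°) = (0.95782, 0.28736). Z is at the origin and J lies 30.2 along u from Z, so J = 30.2·u = (8.6783, -28.926). Tangency of A1 to both parallel lines with radius 5.7 puts G and D at Z ± 5.7·n: G = (5.4596, 1.6380), D = (-5.4596, -1.6380). Equal radii place S and T the same way about J: S = J + 5.7·n = (14.138, -27.288), T = J − 5.7·n = (3.2187, -30.564). Then |ZT| = |T − Z| = 30.733.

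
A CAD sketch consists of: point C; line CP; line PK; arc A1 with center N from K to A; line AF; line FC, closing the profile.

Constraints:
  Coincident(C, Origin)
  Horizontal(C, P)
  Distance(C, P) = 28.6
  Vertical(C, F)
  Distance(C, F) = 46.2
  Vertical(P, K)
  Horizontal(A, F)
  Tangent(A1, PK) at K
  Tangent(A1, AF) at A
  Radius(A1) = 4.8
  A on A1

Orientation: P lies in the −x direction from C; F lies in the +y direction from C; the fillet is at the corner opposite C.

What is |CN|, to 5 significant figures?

47.754

C is at the origin; C and P share the same y with |CP| = 28.6 and P on the −x side, so P = (-28.600, 0.0000). C and F share the same x with |CF| = 46.2 and F on the +y side, so F = (0.0000, 46.200). The virtual corner opposite C is at (-28.600, 46.200). The tangent condition forces NK to be normal to PK and since A1 is tangent to AF there, NA ⟂ AF, with radius 4.8, so the center N sits 4.8 in from both sides at N = (-23.800, 41.400). Then |CN| = |N − C| = 47.754.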